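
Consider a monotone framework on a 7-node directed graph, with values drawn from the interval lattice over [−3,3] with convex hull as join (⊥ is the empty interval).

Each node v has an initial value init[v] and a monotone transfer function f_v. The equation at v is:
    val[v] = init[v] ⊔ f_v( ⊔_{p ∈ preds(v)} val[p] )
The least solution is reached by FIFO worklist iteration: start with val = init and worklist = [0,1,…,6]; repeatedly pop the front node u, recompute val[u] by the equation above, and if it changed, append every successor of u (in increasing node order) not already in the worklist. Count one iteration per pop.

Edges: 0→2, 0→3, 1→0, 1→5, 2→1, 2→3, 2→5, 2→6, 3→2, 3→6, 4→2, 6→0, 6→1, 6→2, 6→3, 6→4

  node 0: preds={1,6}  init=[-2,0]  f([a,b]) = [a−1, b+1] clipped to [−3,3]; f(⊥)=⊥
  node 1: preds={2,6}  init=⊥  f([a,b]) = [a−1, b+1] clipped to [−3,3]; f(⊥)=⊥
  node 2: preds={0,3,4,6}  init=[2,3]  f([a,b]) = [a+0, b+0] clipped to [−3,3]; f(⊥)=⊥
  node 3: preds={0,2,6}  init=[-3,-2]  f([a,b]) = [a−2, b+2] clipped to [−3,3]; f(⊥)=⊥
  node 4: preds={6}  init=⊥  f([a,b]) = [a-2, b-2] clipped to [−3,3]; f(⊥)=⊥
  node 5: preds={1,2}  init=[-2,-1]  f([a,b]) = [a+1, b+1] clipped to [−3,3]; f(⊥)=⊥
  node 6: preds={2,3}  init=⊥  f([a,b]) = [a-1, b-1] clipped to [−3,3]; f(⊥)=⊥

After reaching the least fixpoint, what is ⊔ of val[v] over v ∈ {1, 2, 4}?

[-3,3]

Trace (15 dequeues):
  [1] u=0 | in ⊥ | out [-2,0] | ==
  [2] u=1 | in [2,3] | out [1,3] | prev ⊥ | push {0}
  [3] u=2 | in [-3,0] | out [-3,3] | prev [2,3] | push {1}
  [4] u=3 | in [-3,3] | out [-3,3] | prev [-3,-2] | push {2}
  [5] u=4 | in ⊥ | out ⊥ | ==
  [6] u=5 | in [-3,3] | out [-2,3] | prev [-2,-1] | push {}
  [7] u=6 | in [-3,3] | out [-3,2] | prev ⊥ | push {3,4}
  [8] u=0 | in [-3,3] | out [-3,3] | prev [-2,0] | push {}
  [9] u=1 | in [-3,3] | out [-3,3] | prev [1,3] | push {0,5}
  [10] u=2 | in [-3,3] | out [-3,3] | ==
  [11] u=3 | in [-3,3] | out [-3,3] | ==
  [12] u=4 | in [-3,2] | out [-3,0] | prev ⊥ | push {2}
  [13] u=0 | in [-3,3] | out [-3,3] | ==
  [14] u=5 | in [-3,3] | out [-2,3] | ==
  [15] u=2 | in [-3,3] | out [-3,3] | ==

Converged values:
  [0] [-3,3]
  [1] [-3,3]
  [2] [-3,3]
  [3] [-3,3]
  [4] [-3,0]
  [5] [-2,3]
  [6] [-3,2]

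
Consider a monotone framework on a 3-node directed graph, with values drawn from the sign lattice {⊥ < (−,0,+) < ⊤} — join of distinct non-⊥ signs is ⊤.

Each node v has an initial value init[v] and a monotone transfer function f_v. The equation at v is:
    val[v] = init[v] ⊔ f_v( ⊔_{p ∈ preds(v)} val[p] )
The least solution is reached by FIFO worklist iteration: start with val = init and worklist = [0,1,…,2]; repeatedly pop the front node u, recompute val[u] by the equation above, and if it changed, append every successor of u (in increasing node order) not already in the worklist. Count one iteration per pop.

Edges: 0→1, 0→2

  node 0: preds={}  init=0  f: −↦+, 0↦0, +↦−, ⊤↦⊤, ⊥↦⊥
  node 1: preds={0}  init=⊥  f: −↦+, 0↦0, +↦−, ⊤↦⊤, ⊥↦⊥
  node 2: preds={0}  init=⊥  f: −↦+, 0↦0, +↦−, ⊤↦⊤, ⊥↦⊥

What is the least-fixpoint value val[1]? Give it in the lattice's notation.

Iteration log — 3 steps:
  step 1. node 0  ⊔preds=⊥  new=0  stable
  step 2. node 1  ⊔preds=0  new=0  old=⊥  +wl: 
  step 3. node 2  ⊔preds=0  new=0  old=⊥  +wl: 

Least fixpoint reached:
  node 0: 0
  node 1: 0
  node 2: 0

0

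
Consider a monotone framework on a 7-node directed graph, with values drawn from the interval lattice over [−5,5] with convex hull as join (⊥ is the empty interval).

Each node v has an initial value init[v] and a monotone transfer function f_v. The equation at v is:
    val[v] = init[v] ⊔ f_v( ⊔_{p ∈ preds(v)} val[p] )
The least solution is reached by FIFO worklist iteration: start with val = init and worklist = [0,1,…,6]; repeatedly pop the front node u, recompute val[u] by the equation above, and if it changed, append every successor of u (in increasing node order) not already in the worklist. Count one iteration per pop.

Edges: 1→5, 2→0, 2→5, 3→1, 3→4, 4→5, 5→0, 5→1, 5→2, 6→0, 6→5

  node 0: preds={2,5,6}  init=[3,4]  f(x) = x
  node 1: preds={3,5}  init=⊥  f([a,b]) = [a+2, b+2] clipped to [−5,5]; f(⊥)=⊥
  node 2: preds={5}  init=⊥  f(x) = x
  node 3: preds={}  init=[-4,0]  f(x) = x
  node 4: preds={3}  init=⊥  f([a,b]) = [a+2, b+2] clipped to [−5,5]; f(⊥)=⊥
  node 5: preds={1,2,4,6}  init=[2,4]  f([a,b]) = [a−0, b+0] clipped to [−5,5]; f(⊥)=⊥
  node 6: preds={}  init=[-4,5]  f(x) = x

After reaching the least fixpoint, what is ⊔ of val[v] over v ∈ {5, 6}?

Worklist (12 pops):
  #1 pop 0: in=[-4,5] → [-4,5] (was [3,4]); enqueue []
  #2 pop 1: in=[-4,4] → [-2,5] (was ⊥); enqueue []
  #3 pop 2: in=[2,4] → [2,4] (was ⊥); enqueue [0]
  #4 pop 3: in=⊥ → [-4,0] (no change)
  #5 pop 4: in=[-4,0] → [-2,2] (was ⊥); enqueue []
  #6 pop 5: in=[-4,5] → [-4,5] (was [2,4]); enqueue [1,2]
  #7 pop 6: in=⊥ → [-4,5] (no change)
  #8 pop 0: in=[-4,5] → [-4,5] (no change)
  #9 pop 1: in=[-4,5] → [-2,5] (no change)
  #10 pop 2: in=[-4,5] → [-4,5] (was [2,4]); enqueue [0,5]
  #11 pop 0: in=[-4,5] → [-4,5] (no change)
  #12 pop 5: in=[-4,5] → [-4,5] (no change)

Fixpoint:
  val[0] = [-4,5]
  val[1] = [-2,5]
  val[2] = [-4,5]
  val[3] = [-4,0]
  val[4] = [-2,2]
  val[5] = [-4,5]
  val[6] = [-4,5]

[-4,5]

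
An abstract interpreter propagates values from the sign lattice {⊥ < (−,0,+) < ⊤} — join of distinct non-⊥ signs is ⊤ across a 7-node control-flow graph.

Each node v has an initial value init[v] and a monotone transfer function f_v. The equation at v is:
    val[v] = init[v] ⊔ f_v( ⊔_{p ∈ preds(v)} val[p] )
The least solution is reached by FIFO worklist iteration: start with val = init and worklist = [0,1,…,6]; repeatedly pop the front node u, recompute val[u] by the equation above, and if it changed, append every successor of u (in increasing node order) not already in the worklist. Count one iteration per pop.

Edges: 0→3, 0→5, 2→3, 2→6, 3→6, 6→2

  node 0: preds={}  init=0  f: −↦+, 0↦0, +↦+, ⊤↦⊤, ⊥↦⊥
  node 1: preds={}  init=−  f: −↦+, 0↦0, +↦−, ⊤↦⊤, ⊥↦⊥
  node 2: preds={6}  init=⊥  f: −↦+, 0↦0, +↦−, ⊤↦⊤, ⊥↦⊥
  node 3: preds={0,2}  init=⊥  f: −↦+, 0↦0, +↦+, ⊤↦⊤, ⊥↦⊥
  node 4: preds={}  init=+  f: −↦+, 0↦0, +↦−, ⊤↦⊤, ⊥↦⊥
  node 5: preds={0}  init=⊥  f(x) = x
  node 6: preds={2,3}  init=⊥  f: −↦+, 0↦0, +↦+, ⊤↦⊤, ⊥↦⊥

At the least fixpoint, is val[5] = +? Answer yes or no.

no

Worklist (10 pops):
  #1 pop 0: in=⊥ → 0 (no change)
  #2 pop 1: in=⊥ → − (no change)
  #3 pop 2: in=⊥ → ⊥ (no change)
  #4 pop 3: in=0 → 0 (was ⊥); enqueue []
  #5 pop 4: in=⊥ → + (no change)
  #6 pop 5: in=0 → 0 (was ⊥); enqueue []
  #7 pop 6: in=0 → 0 (was ⊥); enqueue [2]
  #8 pop 2: in=0 → 0 (was ⊥); enqueue [3,6]
  #9 pop 3: in=0 → 0 (no change)
  #10 pop 6: in=0 → 0 (no change)

Fixpoint:
  val[0] = 0
  val[1] = −
  val[2] = 0
  val[3] = 0
  val[4] = +
  val[5] = 0
  val[6] = 0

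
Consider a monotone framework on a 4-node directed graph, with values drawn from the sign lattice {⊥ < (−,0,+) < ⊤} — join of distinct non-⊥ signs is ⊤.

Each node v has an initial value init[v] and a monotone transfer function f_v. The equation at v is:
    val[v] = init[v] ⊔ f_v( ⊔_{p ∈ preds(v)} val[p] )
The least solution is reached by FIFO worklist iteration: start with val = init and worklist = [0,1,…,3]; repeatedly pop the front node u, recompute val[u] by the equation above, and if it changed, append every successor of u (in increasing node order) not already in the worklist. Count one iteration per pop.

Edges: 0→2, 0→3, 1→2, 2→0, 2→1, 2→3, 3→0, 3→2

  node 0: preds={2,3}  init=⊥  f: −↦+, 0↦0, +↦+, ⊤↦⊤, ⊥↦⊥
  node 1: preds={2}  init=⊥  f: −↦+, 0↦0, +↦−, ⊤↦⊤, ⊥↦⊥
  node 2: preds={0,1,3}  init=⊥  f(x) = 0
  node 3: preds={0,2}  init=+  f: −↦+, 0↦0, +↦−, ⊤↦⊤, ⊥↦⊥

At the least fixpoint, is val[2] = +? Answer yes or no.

no

Trace (8 dequeues):
  [1] u=0 | in + | out + | prev ⊥ | push {}
  [2] u=1 | in ⊥ | out ⊥ | ==
  [3] u=2 | in + | out 0 | prev ⊥ | push {0,1}
  [4] u=3 | in ⊤ | out ⊤ | prev + | push {2}
  [5] u=0 | in ⊤ | out ⊤ | prev + | push {3}
  [6] u=1 | in 0 | out 0 | prev ⊥ | push {}
  [7] u=2 | in ⊤ | out 0 | ==
  [8] u=3 | in ⊤ | out ⊤ | ==

Converged values:
  [0] ⊤
  [1] 0
  [2] 0
  [3] ⊤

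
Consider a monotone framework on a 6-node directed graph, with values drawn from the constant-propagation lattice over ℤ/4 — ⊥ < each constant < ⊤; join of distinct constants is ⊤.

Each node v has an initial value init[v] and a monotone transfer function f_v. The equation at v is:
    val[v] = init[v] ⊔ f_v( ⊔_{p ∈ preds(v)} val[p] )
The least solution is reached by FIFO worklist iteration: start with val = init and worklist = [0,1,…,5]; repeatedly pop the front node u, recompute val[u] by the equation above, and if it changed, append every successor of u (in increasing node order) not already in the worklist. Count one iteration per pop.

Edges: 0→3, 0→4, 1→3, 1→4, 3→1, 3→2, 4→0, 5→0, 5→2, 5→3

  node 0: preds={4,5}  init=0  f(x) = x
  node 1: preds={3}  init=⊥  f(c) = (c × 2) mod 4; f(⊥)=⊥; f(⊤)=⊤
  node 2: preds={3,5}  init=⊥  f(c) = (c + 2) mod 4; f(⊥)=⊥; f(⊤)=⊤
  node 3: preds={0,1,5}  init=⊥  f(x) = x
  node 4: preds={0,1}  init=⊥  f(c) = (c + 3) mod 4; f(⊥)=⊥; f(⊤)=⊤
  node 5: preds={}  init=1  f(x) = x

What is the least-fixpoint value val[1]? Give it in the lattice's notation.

⊤

Iteration log — 11 steps:
  step 1. node 0  ⊔preds=1  new=⊤  old=0  +wl: 
  step 2. node 1  ⊔preds=⊥  new=⊥  stable
  step 3. node 2  ⊔preds=1  new=3  old=⊥  +wl: 
  step 4. node 3  ⊔preds=⊤  new=⊤  old=⊥  +wl: 1,2
  step 5. node 4  ⊔preds=⊤  new=⊤  old=⊥  +wl: 0
  step 6. node 5  ⊔preds=⊥  new=1  stable
  step 7. node 1  ⊔preds=⊤  new=⊤  old=⊥  +wl: 3,4
  step 8. node 2  ⊔preds=⊤  new=⊤  old=3  +wl: 
  step 9. node 0  ⊔preds=⊤  new=⊤  stable
  step 10. node 3  ⊔preds=⊤  new=⊤  stable
  step 11. node 4  ⊔preds=⊤  new=⊤  stable

Least fixpoint reached:
  node 0: ⊤
  node 1: ⊤
  node 2: ⊤
  node 3: ⊤
  node 4: ⊤
  node 5: 1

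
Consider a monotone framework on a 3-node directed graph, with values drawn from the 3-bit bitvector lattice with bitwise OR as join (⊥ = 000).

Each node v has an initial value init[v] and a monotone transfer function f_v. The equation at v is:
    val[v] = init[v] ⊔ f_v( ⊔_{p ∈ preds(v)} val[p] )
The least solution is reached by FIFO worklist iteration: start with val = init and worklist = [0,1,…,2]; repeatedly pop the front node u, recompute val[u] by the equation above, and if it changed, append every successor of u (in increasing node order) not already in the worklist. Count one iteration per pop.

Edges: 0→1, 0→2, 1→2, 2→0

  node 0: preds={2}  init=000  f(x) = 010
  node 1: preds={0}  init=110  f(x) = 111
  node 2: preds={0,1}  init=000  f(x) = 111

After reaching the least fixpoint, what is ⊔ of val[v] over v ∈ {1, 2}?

Iteration log — 4 steps:
  step 1. node 0  ⊔preds=000  new=010  old=000  +wl: 
  step 2. node 1  ⊔preds=010  new=111  old=110  +wl: 
  step 3. node 2  ⊔preds=111  new=111  old=000  +wl: 0
  step 4. node 0  ⊔preds=111  new=010  stable

Least fixpoint reached:
  node 0: 010
  node 1: 111
  node 2: 111

111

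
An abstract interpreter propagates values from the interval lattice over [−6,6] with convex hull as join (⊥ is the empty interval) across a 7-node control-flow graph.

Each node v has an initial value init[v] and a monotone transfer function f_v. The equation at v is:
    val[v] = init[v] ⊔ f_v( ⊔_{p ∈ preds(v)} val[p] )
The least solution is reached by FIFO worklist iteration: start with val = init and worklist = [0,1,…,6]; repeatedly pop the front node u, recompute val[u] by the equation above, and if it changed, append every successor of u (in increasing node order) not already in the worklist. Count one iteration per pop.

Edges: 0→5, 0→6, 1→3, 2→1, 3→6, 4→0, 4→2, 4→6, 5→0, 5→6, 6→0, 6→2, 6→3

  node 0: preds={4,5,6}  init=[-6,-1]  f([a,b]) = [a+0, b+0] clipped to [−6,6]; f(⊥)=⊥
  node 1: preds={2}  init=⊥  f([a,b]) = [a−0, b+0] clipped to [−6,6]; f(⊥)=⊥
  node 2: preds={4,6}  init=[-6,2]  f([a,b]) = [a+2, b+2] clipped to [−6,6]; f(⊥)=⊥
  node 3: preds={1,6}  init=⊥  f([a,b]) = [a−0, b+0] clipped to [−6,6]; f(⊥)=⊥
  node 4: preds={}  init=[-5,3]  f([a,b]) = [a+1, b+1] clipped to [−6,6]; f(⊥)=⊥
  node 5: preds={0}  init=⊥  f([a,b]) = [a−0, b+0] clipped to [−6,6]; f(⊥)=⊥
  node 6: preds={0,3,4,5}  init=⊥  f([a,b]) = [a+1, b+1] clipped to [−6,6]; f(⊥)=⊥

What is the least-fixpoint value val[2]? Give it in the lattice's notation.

Iteration log — 20 steps:
  step 1. node 0  ⊔preds=[-5,3]  new=[-6,3]  old=[-6,-1]  +wl: 
  step 2. node 1  ⊔preds=[-6,2]  new=[-6,2]  old=⊥  +wl: 
  step 3. node 2  ⊔preds=[-5,3]  new=[-6,5]  old=[-6,2]  +wl: 1
  step 4. node 3  ⊔preds=[-6,2]  new=[-6,2]  old=⊥  +wl: 
  step 5. node 4  ⊔preds=⊥  new=[-5,3]  stable
  step 6. node 5  ⊔preds=[-6,3]  new=[-6,3]  old=⊥  +wl: 0
  step 7. node 6  ⊔preds=[-6,3]  new=[-5,4]  old=⊥  +wl: 2,3
  step 8. node 1  ⊔preds=[-6,5]  new=[-6,5]  old=[-6,2]  +wl: 
  step 9. node 0  ⊔preds=[-6,4]  new=[-6,4]  old=[-6,3]  +wl: 5,6
  step 10. node 2  ⊔preds=[-5,4]  new=[-6,6]  old=[-6,5]  +wl: 1
  step 11. node 3  ⊔preds=[-6,5]  new=[-6,5]  old=[-6,2]  +wl: 
  step 12. node 5  ⊔preds=[-6,4]  new=[-6,4]  old=[-6,3]  +wl: 0
  step 13. node 6  ⊔preds=[-6,5]  new=[-5,6]  old=[-5,4]  +wl: 2,3
  step 14. node 1  ⊔preds=[-6,6]  new=[-6,6]  old=[-6,5]  +wl: 
  step 15. node 0  ⊔preds=[-6,6]  new=[-6,6]  old=[-6,4]  +wl: 5,6
  step 16. node 2  ⊔preds=[-5,6]  new=[-6,6]  stable
  step 17. node 3  ⊔preds=[-6,6]  new=[-6,6]  old=[-6,5]  +wl: 
  step 18. node 5  ⊔preds=[-6,6]  new=[-6,6]  old=[-6,4]  +wl: 0
  step 19. node 6  ⊔preds=[-6,6]  new=[-5,6]  stable
  step 20. node 0  ⊔preds=[-6,6]  new=[-6,6]  stable

Least fixpoint reached:
  node 0: [-6,6]
  node 1: [-6,6]
  node 2: [-6,6]
  node 3: [-6,6]
  node 4: [-5,3]
  node 5: [-6,6]
  node 6: [-5,6]

[-6,6]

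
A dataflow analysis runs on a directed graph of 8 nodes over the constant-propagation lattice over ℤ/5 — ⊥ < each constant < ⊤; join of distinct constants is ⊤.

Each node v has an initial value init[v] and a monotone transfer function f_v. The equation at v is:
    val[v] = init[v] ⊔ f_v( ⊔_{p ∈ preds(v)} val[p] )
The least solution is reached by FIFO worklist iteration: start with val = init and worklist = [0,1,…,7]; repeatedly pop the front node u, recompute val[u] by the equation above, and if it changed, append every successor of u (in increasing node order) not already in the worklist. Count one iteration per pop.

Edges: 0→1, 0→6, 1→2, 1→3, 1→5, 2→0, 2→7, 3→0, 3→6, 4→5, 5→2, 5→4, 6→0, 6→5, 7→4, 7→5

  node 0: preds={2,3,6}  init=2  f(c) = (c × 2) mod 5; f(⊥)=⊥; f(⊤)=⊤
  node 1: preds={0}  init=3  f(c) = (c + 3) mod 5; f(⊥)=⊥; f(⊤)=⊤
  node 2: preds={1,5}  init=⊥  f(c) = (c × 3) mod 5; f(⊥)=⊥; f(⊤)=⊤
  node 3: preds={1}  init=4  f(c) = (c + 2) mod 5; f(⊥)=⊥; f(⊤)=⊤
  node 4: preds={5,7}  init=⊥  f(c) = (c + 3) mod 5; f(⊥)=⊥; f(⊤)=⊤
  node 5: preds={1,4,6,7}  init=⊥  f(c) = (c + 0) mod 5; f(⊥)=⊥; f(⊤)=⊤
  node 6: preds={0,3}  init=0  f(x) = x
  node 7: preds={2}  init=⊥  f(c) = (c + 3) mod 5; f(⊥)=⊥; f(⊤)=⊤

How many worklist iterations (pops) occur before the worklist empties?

Trace (12 dequeues):
  [1] u=0 | in ⊤ | out ⊤ | prev 2 | push {}
  [2] u=1 | in ⊤ | out ⊤ | prev 3 | push {}
  [3] u=2 | in ⊤ | out ⊤ | prev ⊥ | push {0}
  [4] u=3 | in ⊤ | out ⊤ | prev 4 | push {}
  [5] u=4 | in ⊥ | out ⊥ | ==
  [6] u=5 | in ⊤ | out ⊤ | prev ⊥ | push {2,4}
  [7] u=6 | in ⊤ | out ⊤ | prev 0 | push {5}
  [8] u=7 | in ⊤ | out ⊤ | prev ⊥ | push {}
  [9] u=0 | in ⊤ | out ⊤ | ==
  [10] u=2 | in ⊤ | out ⊤ | ==
  [11] u=4 | in ⊤ | out ⊤ | prev ⊥ | push {}
  [12] u=5 | in ⊤ | out ⊤ | ==

Converged values:
  [0] ⊤
  [1] ⊤
  [2] ⊤
  [3] ⊤
  [4] ⊤
  [5] ⊤
  [6] ⊤
  [7] ⊤

12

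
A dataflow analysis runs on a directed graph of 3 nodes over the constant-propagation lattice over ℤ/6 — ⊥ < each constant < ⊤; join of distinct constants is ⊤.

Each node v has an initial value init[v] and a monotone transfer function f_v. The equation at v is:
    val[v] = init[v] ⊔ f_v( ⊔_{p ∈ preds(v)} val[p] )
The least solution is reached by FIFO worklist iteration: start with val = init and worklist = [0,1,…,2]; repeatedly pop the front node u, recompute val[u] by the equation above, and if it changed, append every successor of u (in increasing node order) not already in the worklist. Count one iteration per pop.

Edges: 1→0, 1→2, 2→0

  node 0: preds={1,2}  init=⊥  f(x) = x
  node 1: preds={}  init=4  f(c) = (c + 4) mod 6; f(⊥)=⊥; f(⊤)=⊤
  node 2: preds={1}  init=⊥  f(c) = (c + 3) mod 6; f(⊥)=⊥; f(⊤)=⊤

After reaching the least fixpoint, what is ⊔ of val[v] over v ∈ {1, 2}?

⊤

Worklist (4 pops):
  #1 pop 0: in=4 → 4 (was ⊥); enqueue []
  #2 pop 1: in=⊥ → 4 (no change)
  #3 pop 2: in=4 → 1 (was ⊥); enqueue [0]
  #4 pop 0: in=⊤ → ⊤ (was 4); enqueue []

Fixpoint:
  val[0] = ⊤
  val[1] = 4
  val[2] = 1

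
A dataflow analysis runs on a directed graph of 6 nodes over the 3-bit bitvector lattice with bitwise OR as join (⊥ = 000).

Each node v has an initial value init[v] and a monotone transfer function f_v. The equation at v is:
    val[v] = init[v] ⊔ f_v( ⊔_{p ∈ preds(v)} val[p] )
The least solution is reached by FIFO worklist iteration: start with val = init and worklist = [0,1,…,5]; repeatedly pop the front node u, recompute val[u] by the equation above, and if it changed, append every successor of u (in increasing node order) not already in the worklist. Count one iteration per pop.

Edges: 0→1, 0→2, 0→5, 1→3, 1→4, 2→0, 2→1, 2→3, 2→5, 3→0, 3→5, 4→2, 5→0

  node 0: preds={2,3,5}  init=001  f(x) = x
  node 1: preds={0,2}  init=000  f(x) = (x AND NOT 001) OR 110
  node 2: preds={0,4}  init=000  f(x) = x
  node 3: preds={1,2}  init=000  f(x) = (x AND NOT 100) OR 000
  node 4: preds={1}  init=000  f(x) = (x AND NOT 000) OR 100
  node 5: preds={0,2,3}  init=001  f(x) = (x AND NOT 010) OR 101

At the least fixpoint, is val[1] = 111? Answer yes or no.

no

Worklist (13 pops):
  #1 pop 0: in=001 → 001 (no change)
  #2 pop 1: in=001 → 110 (was 000); enqueue []
  #3 pop 2: in=001 → 001 (was 000); enqueue [0,1]
  #4 pop 3: in=111 → 011 (was 000); enqueue []
  #5 pop 4: in=110 → 110 (was 000); enqueue [2]
  #6 pop 5: in=011 → 101 (was 001); enqueue []
  #7 pop 0: in=111 → 111 (was 001); enqueue [5]
  #8 pop 1: in=111 → 110 (no change)
  #9 pop 2: in=111 → 111 (was 001); enqueue [0,1,3]
  #10 pop 5: in=111 → 101 (no change)
  #11 pop 0: in=111 → 111 (no change)
  #12 pop 1: in=111 → 110 (no change)
  #13 pop 3: in=111 → 011 (no change)

Fixpoint:
  val[0] = 111
  val[1] = 110
  val[2] = 111
  val[3] = 011
  val[4] = 110
  val[5] = 101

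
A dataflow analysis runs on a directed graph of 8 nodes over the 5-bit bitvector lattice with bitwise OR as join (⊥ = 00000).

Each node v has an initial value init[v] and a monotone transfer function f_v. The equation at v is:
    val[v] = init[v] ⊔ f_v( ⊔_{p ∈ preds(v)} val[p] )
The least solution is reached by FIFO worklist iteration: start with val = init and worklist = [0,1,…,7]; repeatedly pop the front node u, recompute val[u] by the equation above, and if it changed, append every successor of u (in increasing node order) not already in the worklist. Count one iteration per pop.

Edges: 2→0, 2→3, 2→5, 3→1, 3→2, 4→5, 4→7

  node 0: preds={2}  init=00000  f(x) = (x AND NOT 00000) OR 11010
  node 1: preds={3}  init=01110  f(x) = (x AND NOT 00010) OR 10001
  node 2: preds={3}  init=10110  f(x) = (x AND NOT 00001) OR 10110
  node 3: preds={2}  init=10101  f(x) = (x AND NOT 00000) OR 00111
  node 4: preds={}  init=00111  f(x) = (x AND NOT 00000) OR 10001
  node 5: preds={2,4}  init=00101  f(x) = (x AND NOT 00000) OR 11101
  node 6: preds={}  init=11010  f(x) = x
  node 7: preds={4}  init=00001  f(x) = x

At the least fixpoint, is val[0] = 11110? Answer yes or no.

yes

Iteration log — 10 steps:
  step 1. node 0  ⊔preds=10110  new=11110  old=00000  +wl: 
  step 2. node 1  ⊔preds=10101  new=11111  old=01110  +wl: 
  step 3. node 2  ⊔preds=10101  new=10110  stable
  step 4. node 3  ⊔preds=10110  new=10111  old=10101  +wl: 1,2
  step 5. node 4  ⊔preds=00000  new=10111  old=00111  +wl: 
  step 6. node 5  ⊔preds=10111  new=11111  old=00101  +wl: 
  step 7. node 6  ⊔preds=00000  new=11010  stable
  step 8. node 7  ⊔preds=10111  new=10111  old=00001  +wl: 
  step 9. node 1  ⊔preds=10111  new=11111  stable
  step 10. node 2  ⊔preds=10111  new=10110  stable

Least fixpoint reached:
  node 0: 11110
  node 1: 11111
  node 2: 10110
  node 3: 10111
  node 4: 10111
  node 5: 11111
  node 6: 11010
  node 7: 10111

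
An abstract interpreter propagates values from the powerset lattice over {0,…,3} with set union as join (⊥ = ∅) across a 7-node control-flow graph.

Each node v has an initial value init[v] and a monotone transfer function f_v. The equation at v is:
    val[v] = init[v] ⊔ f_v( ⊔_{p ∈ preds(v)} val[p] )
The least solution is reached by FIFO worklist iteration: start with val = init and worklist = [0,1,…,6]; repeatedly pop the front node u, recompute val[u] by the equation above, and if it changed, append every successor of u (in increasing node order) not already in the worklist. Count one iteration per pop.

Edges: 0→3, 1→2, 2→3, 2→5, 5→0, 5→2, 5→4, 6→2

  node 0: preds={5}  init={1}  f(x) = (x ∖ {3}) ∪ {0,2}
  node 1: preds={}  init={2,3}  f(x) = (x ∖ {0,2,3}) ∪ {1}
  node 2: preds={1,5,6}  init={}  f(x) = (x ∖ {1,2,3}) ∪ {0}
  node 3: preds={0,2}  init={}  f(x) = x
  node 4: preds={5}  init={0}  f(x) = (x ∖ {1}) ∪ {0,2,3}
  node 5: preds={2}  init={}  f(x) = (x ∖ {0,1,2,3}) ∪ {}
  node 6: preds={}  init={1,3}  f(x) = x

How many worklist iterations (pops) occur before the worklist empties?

Trace (7 dequeues):
  [1] u=0 | in {} | out {0,1,2} | prev {1} | push {}
  [2] u=1 | in {} | out {1,2,3} | prev {2,3} | push {}
  [3] u=2 | in {1,2,3} | out {0} | prev {} | push {}
  [4] u=3 | in {0,1,2} | out {0,1,2} | prev {} | push {}
  [5] u=4 | in {} | out {0,2,3} | prev {0} | push {}
  [6] u=5 | in {0} | out {} | ==
  [7] u=6 | in {} | out {1,3} | ==

Converged values:
  [0] {0,1,2}
  [1] {1,2,3}
  [2] {0}
  [3] {0,1,2}
  [4] {0,2,3}
  [5] {}
  [6] {1,3}

7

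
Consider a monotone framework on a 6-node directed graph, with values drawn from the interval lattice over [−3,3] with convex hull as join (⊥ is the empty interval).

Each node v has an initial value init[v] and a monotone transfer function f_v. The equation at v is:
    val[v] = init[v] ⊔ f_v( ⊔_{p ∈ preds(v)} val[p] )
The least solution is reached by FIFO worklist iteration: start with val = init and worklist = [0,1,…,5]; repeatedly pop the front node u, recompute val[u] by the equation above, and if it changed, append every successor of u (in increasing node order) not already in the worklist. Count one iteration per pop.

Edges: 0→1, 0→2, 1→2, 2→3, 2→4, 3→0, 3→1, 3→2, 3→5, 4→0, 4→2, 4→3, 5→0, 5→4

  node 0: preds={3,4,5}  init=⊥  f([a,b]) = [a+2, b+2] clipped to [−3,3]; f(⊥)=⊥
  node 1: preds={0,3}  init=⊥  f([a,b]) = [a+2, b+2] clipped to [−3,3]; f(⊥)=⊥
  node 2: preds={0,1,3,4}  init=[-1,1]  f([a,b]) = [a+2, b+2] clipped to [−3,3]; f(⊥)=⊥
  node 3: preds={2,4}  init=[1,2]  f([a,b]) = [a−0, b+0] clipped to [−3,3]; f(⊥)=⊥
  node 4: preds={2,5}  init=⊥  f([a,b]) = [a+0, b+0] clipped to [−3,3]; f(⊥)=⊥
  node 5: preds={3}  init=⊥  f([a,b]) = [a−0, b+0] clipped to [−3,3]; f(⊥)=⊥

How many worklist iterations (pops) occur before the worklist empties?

Worklist (11 pops):
  #1 pop 0: in=[1,2] → [3,3] (was ⊥); enqueue []
  #2 pop 1: in=[1,3] → [3,3] (was ⊥); enqueue []
  #3 pop 2: in=[1,3] → [-1,3] (was [-1,1]); enqueue []
  #4 pop 3: in=[-1,3] → [-1,3] (was [1,2]); enqueue [0,1,2]
  #5 pop 4: in=[-1,3] → [-1,3] (was ⊥); enqueue [3]
  #6 pop 5: in=[-1,3] → [-1,3] (was ⊥); enqueue [4]
  #7 pop 0: in=[-1,3] → [1,3] (was [3,3]); enqueue []
  #8 pop 1: in=[-1,3] → [1,3] (was [3,3]); enqueue []
  #9 pop 2: in=[-1,3] → [-1,3] (no change)
  #10 pop 3: in=[-1,3] → [-1,3] (no change)
  #11 pop 4: in=[-1,3] → [-1,3] (no change)

Fixpoint:
  val[0] = [1,3]
  val[1] = [1,3]
  val[2] = [-1,3]
  val[3] = [-1,3]
  val[4] = [-1,3]
  val[5] = [-1,3]

11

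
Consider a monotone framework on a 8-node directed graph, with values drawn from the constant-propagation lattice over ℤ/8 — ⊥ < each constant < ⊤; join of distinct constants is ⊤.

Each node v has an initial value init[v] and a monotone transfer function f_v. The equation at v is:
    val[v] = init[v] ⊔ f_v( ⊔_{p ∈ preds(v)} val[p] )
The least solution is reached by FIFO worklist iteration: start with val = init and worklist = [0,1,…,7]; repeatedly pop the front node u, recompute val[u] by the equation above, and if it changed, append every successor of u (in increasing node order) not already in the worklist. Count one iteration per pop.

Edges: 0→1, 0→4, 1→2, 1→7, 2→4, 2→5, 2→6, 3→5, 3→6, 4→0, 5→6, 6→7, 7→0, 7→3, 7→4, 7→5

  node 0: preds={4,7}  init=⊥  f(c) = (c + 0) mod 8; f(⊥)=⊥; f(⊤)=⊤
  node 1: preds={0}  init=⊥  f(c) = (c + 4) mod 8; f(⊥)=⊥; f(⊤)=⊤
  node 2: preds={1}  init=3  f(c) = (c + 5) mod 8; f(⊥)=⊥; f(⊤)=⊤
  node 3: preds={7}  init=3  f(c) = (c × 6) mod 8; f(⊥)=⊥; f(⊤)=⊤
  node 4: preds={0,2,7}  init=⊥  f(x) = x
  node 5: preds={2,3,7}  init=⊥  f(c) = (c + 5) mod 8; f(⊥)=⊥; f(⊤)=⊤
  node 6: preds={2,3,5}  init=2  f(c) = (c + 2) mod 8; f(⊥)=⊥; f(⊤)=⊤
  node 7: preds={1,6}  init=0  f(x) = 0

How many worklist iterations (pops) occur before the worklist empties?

13

Trace (13 dequeues):
  [1] u=0 | in 0 | out 0 | prev ⊥ | push {}
  [2] u=1 | in 0 | out 4 | prev ⊥ | push {}
  [3] u=2 | in 4 | out ⊤ | prev 3 | push {}
  [4] u=3 | in 0 | out ⊤ | prev 3 | push {}
  [5] u=4 | in ⊤ | out ⊤ | prev ⊥ | push {0}
  [6] u=5 | in ⊤ | out ⊤ | prev ⊥ | push {}
  [7] u=6 | in ⊤ | out ⊤ | prev 2 | push {}
  [8] u=7 | in ⊤ | out 0 | ==
  [9] u=0 | in ⊤ | out ⊤ | prev 0 | push {1,4}
  [10] u=1 | in ⊤ | out ⊤ | prev 4 | push {2,7}
  [11] u=4 | in ⊤ | out ⊤ | ==
  [12] u=2 | in ⊤ | out ⊤ | ==
  [13] u=7 | in ⊤ | out 0 | ==

Converged values:
  [0] ⊤
  [1] ⊤
  [2] ⊤
  [3] ⊤
  [4] ⊤
  [5] ⊤
  [6] ⊤
  [7] 0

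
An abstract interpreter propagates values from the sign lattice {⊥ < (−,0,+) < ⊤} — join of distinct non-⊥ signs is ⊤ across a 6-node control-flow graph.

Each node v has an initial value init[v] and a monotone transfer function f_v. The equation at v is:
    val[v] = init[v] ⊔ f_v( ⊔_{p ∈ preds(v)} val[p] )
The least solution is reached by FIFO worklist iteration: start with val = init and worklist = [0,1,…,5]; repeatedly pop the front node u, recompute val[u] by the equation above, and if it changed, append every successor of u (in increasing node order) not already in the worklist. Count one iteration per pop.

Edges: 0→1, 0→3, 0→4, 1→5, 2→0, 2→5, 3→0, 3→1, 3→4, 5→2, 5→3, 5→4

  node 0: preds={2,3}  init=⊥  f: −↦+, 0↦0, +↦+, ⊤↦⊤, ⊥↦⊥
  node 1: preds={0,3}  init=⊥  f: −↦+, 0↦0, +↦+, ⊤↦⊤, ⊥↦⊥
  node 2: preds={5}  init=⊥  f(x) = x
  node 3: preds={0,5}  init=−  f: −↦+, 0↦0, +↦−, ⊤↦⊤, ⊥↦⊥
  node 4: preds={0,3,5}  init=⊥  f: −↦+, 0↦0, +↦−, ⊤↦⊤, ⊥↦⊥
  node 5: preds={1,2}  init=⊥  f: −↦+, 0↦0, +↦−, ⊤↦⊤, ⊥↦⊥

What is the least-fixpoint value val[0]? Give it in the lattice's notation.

⊤

Trace (14 dequeues):
  [1] u=0 | in − | out + | prev ⊥ | push {}
  [2] u=1 | in ⊤ | out ⊤ | prev ⊥ | push {}
  [3] u=2 | in ⊥ | out ⊥ | ==
  [4] u=3 | in + | out − | ==
  [5] u=4 | in ⊤ | out ⊤ | prev ⊥ | push {}
  [6] u=5 | in ⊤ | out ⊤ | prev ⊥ | push {2,3,4}
  [7] u=2 | in ⊤ | out ⊤ | prev ⊥ | push {0,5}
  [8] u=3 | in ⊤ | out ⊤ | prev − | push {1}
  [9] u=4 | in ⊤ | out ⊤ | ==
  [10] u=0 | in ⊤ | out ⊤ | prev + | push {3,4}
  [11] u=5 | in ⊤ | out ⊤ | ==
  [12] u=1 | in ⊤ | out ⊤ | ==
  [13] u=3 | in ⊤ | out ⊤ | ==
  [14] u=4 | in ⊤ | out ⊤ | ==

Converged values:
  [0] ⊤
  [1] ⊤
  [2] ⊤
  [3] ⊤
  [4] ⊤
  [5] ⊤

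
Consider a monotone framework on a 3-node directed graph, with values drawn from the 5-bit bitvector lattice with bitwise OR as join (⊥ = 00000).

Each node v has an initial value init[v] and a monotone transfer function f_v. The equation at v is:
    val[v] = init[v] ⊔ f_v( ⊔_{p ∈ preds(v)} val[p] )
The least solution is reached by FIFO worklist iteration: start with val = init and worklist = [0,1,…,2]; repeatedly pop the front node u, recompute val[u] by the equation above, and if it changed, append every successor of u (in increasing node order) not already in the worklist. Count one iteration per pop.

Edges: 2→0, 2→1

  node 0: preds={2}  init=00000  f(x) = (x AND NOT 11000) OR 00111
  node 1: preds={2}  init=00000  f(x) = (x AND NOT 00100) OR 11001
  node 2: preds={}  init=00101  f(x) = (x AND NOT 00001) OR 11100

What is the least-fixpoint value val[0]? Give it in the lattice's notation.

00111

Trace (5 dequeues):
  [1] u=0 | in 00101 | out 00111 | prev 00000 | push {}
  [2] u=1 | in 00101 | out 11001 | prev 00000 | push {}
  [3] u=2 | in 00000 | out 11101 | prev 00101 | push {0,1}
  [4] u=0 | in 11101 | out 00111 | ==
  [5] u=1 | in 11101 | out 11001 | ==

Converged values:
  [0] 00111
  [1] 11001
  [2] 11101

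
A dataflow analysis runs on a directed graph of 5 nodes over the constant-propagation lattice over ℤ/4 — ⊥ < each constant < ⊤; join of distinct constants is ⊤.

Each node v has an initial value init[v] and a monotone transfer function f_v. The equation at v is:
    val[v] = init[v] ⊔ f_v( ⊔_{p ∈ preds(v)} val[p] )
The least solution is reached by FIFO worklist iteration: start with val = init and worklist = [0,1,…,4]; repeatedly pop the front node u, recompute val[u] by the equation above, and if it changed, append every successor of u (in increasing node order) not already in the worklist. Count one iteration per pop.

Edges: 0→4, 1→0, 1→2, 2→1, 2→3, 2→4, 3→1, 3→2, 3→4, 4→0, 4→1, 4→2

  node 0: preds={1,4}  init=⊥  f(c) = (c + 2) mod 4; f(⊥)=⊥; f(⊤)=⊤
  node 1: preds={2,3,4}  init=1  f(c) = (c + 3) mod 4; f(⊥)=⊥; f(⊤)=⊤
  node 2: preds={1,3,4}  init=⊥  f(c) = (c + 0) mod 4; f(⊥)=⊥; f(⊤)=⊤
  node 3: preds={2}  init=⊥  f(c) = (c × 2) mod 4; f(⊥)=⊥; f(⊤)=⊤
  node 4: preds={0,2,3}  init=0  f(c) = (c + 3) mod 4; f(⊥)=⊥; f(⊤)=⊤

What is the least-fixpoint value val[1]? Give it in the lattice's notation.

Iteration log — 8 steps:
  step 1. node 0  ⊔preds=⊤  new=⊤  old=⊥  +wl: 
  step 2. node 1  ⊔preds=0  new=⊤  old=1  +wl: 0
  step 3. node 2  ⊔preds=⊤  new=⊤  old=⊥  +wl: 1
  step 4. node 3  ⊔preds=⊤  new=⊤  old=⊥  +wl: 2
  step 5. node 4  ⊔preds=⊤  new=⊤  old=0  +wl: 
  step 6. node 0  ⊔preds=⊤  new=⊤  stable
  step 7. node 1  ⊔preds=⊤  new=⊤  stable
  step 8. node 2  ⊔preds=⊤  new=⊤  stable

Least fixpoint reached:
  node 0: ⊤
  node 1: ⊤
  node 2: ⊤
  node 3: ⊤
  node 4: ⊤

⊤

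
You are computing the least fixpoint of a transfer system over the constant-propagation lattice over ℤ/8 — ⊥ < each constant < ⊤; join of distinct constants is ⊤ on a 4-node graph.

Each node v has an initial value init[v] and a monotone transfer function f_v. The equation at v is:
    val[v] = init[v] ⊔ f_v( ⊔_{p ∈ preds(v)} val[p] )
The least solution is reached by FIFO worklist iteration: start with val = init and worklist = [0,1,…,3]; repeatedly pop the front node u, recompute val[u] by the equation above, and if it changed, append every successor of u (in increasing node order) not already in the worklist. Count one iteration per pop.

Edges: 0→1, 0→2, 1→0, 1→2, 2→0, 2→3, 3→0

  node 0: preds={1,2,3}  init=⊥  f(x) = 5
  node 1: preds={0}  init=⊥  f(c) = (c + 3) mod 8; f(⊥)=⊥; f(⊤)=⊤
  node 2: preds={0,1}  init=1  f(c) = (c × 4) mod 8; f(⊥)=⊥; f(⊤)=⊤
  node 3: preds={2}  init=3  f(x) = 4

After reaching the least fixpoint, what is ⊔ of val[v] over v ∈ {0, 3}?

⊤

Iteration log — 5 steps:
  step 1. node 0  ⊔preds=⊤  new=5  old=⊥  +wl: 
  step 2. node 1  ⊔preds=5  new=0  old=⊥  +wl: 0
  step 3. node 2  ⊔preds=⊤  new=⊤  old=1  +wl: 
  step 4. node 3  ⊔preds=⊤  new=⊤  old=3  +wl: 
  step 5. node 0  ⊔preds=⊤  new=5  stable

Least fixpoint reached:
  node 0: 5
  node 1: 0
  node 2: ⊤
  node 3: ⊤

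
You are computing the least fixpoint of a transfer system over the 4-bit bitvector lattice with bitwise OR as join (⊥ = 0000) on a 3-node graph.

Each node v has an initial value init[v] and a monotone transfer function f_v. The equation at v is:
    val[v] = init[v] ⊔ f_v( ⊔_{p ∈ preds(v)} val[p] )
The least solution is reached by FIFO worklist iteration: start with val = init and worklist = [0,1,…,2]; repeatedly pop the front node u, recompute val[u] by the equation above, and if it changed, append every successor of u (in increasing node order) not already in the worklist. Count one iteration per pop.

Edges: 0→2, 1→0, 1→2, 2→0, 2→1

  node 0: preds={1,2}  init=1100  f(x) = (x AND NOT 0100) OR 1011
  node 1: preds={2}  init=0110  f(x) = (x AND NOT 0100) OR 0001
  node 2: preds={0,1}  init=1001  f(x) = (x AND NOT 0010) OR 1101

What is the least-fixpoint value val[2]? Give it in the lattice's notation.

Iteration log — 5 steps:
  step 1. node 0  ⊔preds=1111  new=1111  old=1100  +wl: 
  step 2. node 1  ⊔preds=1001  new=1111  old=0110  +wl: 0
  step 3. node 2  ⊔preds=1111  new=1101  old=1001  +wl: 1
  step 4. node 0  ⊔preds=1111  new=1111  stable
  step 5. node 1  ⊔preds=1101  new=1111  stable

Least fixpoint reached:
  node 0: 1111
  node 1: 1111
  node 2: 1101

1101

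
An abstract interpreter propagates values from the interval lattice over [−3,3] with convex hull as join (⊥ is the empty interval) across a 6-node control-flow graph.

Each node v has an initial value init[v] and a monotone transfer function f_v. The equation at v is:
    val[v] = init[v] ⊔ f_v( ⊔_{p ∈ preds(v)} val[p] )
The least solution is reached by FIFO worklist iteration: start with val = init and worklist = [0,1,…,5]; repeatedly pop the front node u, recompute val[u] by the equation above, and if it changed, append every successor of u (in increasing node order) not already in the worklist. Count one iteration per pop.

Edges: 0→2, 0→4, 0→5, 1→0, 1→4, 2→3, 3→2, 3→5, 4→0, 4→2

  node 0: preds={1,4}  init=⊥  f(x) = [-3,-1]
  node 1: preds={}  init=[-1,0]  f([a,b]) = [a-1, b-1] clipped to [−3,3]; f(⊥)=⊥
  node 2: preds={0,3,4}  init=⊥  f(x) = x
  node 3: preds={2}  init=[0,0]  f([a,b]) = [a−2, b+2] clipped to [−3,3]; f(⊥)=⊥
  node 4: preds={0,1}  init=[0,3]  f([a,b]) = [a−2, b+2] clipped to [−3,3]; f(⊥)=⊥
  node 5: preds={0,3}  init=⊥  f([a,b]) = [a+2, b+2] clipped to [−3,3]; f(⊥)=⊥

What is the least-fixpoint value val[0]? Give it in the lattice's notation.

Trace (8 dequeues):
  [1] u=0 | in [-1,3] | out [-3,-1] | prev ⊥ | push {}
  [2] u=1 | in ⊥ | out [-1,0] | ==
  [3] u=2 | in [-3,3] | out [-3,3] | prev ⊥ | push {}
  [4] u=3 | in [-3,3] | out [-3,3] | prev [0,0] | push {2}
  [5] u=4 | in [-3,0] | out [-3,3] | prev [0,3] | push {0}
  [6] u=5 | in [-3,3] | out [-1,3] | prev ⊥ | push {}
  [7] u=2 | in [-3,3] | out [-3,3] | ==
  [8] u=0 | in [-3,3] | out [-3,-1] | ==

Converged values:
  [0] [-3,-1]
  [1] [-1,0]
  [2] [-3,3]
  [3] [-3,3]
  [4] [-3,3]
  [5] [-1,3]

[-3,-1]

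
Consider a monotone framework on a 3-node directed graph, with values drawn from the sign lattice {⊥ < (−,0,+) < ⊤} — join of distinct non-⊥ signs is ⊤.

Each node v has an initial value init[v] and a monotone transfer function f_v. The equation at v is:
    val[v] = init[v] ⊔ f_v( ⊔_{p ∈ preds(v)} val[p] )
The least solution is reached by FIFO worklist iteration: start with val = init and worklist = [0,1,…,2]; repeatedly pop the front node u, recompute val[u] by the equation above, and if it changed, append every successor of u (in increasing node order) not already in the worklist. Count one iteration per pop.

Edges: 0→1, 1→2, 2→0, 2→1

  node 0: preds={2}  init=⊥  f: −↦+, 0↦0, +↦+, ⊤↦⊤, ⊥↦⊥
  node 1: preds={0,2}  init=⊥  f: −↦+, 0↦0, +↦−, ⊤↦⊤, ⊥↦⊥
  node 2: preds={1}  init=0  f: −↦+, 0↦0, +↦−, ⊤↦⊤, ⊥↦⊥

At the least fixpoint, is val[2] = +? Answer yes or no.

no

Worklist (3 pops):
  #1 pop 0: in=0 → 0 (was ⊥); enqueue []
  #2 pop 1: in=0 → 0 (was ⊥); enqueue []
  #3 pop 2: in=0 → 0 (no change)

Fixpoint:
  val[0] = 0
  val[1] = 0
  val[2] = 0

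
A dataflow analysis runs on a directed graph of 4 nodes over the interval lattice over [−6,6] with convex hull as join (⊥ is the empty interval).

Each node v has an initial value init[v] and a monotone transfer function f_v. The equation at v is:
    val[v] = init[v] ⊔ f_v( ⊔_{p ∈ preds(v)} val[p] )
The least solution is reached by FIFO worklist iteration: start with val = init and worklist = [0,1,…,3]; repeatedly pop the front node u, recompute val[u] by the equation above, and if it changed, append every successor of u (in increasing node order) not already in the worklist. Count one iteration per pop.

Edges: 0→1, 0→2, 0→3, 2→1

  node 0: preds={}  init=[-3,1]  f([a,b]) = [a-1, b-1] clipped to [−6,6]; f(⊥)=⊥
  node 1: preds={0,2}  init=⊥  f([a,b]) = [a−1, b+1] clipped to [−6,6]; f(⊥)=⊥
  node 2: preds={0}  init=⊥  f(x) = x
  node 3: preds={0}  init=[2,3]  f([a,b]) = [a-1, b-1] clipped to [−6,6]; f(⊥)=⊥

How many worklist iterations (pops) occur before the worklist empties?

5

Worklist (5 pops):
  #1 pop 0: in=⊥ → [-3,1] (no change)
  #2 pop 1: in=[-3,1] → [-4,2] (was ⊥); enqueue []
  #3 pop 2: in=[-3,1] → [-3,1] (was ⊥); enqueue [1]
  #4 pop 3: in=[-3,1] → [-4,3] (was [2,3]); enqueue []
  #5 pop 1: in=[-3,1] → [-4,2] (no change)

Fixpoint:
  val[0] = [-3,1]
  val[1] = [-4,2]
  val[2] = [-3,1]
  val[3] = [-4,3]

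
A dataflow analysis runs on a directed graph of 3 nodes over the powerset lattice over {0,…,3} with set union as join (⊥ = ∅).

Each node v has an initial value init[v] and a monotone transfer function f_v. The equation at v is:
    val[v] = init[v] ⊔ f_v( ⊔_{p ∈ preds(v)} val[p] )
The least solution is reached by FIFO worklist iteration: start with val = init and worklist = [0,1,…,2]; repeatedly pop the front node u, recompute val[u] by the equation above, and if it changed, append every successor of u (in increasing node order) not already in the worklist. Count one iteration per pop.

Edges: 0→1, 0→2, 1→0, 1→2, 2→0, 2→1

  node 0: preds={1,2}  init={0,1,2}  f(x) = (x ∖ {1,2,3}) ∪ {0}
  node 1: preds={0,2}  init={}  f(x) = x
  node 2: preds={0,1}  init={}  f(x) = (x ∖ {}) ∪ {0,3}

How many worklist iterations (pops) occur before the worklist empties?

Trace (7 dequeues):
  [1] u=0 | in {} | out {0,1,2} | ==
  [2] u=1 | in {0,1,2} | out {0,1,2} | prev {} | push {0}
  [3] u=2 | in {0,1,2} | out {0,1,2,3} | prev {} | push {1}
  [4] u=0 | in {0,1,2,3} | out {0,1,2} | ==
  [5] u=1 | in {0,1,2,3} | out {0,1,2,3} | prev {0,1,2} | push {0,2}
  [6] u=0 | in {0,1,2,3} | out {0,1,2} | ==
  [7] u=2 | in {0,1,2,3} | out {0,1,2,3} | ==

Converged values:
  [0] {0,1,2}
  [1] {0,1,2,3}
  [2] {0,1,2,3}

7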